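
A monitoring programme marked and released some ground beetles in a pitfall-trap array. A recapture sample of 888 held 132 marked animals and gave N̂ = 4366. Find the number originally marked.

From N = M·C/R: M = N·R / C = 4366·132 / 888 = 576312 / 888 = 649.

M = 649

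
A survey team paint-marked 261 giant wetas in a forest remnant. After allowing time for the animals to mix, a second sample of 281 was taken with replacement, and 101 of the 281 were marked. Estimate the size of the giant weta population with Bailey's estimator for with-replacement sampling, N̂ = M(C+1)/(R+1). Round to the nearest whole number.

N ≈ 722

N̂ = 261·(281+1)/(101+1) = 261·282/102 = 73602/102 ≈ 721.6 → 722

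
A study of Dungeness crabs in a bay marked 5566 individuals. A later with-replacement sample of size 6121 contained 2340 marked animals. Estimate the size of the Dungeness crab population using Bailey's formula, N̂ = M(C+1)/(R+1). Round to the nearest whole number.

N̂ = 5566·(6121+1)/(2340+1) = 5566·6122/2341 = 34075052/2341 ≈ 14555.8 → 14556

N ≈ 14,556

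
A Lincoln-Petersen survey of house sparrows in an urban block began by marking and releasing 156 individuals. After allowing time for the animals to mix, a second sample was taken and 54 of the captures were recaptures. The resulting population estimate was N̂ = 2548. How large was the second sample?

From N = M·C/R: C = N·R / M = 2548·54 / 156 = 137592 / 156 = 882.

C = 882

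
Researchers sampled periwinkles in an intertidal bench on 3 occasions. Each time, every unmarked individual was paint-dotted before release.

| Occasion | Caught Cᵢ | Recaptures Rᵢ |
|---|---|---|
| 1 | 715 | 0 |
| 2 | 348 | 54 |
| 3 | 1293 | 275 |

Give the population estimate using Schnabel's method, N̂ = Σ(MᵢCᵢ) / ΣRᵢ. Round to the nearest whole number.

Marked at large before each occasion: Mᵢ = Σⱼ<ᵢ (Cⱼ − Rⱼ) → M1=0, M2=715, M3=1009
Σ MᵢCᵢ = 0·715 + 715·348 + 1009·1293 = 0 + 248820 + 1304637 = 1553457
Σ Rᵢ = 0 + 54 + 275 = 329
N̂ = 1553457 / 329 ≈ 4721.8 → 4722

N ≈ 4722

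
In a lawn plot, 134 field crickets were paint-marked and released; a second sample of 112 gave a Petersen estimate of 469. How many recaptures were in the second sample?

R = 32

From N = M·C/R: R = M·C / N = 134·112 / 469 = 15008 / 469 = 32.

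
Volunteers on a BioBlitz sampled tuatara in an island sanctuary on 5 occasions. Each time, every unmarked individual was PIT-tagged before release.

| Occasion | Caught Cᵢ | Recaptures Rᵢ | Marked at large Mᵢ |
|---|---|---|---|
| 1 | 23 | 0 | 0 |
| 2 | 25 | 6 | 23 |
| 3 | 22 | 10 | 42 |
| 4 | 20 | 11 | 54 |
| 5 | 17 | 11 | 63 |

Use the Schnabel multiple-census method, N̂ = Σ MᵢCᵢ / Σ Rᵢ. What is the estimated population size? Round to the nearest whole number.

N ≈ 96

Σ MᵢCᵢ = 0·23 + 23·25 + 42·22 + 54·20 + 63·17 = 0 + 575 + 924 + 1080 + 1071 = 3650
Σ Rᵢ = 0 + 6 + 10 + 11 + 11 = 38
N̂ = 3650 / 38 ≈ 96.1 → 96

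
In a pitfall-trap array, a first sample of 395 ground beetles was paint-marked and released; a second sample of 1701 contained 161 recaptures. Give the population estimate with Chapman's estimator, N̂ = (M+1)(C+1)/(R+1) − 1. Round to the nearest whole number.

N̂ = (395+1)(1701+1)/(161+1) − 1 = 396·1702/162 − 1
= 673992/162 − 1 ≈ 4160.4 − 1 ≈ 4159.4 → 4159

N ≈ 4159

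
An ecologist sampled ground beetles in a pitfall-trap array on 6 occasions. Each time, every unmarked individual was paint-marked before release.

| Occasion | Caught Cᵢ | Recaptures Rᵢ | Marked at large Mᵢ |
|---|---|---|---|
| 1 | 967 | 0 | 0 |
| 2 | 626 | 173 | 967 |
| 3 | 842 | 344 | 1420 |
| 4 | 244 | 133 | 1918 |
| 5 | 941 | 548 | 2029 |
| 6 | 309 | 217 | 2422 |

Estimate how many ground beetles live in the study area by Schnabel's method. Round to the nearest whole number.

N ≈ 3482

Σ MᵢCᵢ = 0·967 + 967·626 + 1420·842 + 1918·244 + 2029·941 + 2422·309 = 0 + 605342 + 1195640 + 467992 + 1909289 + 748398 = 4926661
Σ Rᵢ = 0 + 173 + 344 + 133 + 548 + 217 = 1415
N̂ = 4926661 / 1415 ≈ 3481.7 → 3482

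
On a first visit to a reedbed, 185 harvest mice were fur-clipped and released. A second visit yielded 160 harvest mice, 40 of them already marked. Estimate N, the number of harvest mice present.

N = 740

If marked individuals mix randomly, R/C ≈ M/N, giving N ≈ M·C/R.
N = (185 × 160) / 40 = 29600 / 40 = 740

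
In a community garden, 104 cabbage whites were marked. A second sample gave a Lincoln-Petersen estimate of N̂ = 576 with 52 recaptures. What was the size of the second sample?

From N = M·C/R: C = N·R / M = 576·52 / 104 = 29952 / 104 = 288.

C = 288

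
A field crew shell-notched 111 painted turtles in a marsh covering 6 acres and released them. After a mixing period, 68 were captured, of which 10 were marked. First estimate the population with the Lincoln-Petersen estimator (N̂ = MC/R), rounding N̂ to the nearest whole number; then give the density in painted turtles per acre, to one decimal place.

N̂ = 111·68/10 = 7548/10 ≈ 754.8 → 755
Density = N̂ / area = 755 / 6 ≈ 125.83 → 125.8 per acre

density ≈ 125.8 painted turtles per acre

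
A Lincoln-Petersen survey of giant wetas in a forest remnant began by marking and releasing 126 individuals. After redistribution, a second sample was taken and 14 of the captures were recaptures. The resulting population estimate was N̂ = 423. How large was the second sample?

From N = M·C/R: C = N·R / M = 423·14 / 126 = 5922 / 126 = 47.

C = 47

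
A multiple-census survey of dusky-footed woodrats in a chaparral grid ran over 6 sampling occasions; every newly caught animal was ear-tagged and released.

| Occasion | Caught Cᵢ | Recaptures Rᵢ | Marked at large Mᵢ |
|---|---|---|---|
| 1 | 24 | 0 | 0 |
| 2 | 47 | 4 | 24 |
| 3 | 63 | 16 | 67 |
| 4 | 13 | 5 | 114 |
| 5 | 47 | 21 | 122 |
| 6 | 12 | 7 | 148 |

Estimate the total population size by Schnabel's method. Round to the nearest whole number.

Σ MᵢCᵢ = 0·24 + 24·47 + 67·63 + 114·13 + 122·47 + 148·12 = 0 + 1128 + 4221 + 1482 + 5734 + 1776 = 14341
Σ Rᵢ = 0 + 4 + 16 + 5 + 21 + 7 = 53
N̂ = 14341 / 53 ≈ 270.6 → 271

N ≈ 271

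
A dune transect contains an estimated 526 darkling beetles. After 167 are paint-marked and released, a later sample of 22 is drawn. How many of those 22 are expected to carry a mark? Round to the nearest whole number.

expected recaptures ≈ 7

The marked fraction of the population is 167/526, so in a sample of 22 expect C·(M/N) marked.
E[R] = 167 × 22 / 526 = 3674 / 526 ≈ 7.0 → 7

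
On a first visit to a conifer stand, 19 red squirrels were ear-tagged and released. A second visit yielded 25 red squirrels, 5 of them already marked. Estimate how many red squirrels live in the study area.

N = 95

If marked individuals mix randomly, R/C ≈ M/N, giving N ≈ M·C/R.
N = (19 × 25) / 5 = 475 / 5 = 95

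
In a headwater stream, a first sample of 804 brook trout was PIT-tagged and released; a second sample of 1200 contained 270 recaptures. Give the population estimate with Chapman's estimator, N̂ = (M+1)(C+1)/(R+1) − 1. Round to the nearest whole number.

N ≈ 3567

N̂ = (804+1)(1200+1)/(270+1) − 1 = 805·1201/271 − 1
= 966805/271 − 1 ≈ 3567.5 − 1 ≈ 3566.5 → 3567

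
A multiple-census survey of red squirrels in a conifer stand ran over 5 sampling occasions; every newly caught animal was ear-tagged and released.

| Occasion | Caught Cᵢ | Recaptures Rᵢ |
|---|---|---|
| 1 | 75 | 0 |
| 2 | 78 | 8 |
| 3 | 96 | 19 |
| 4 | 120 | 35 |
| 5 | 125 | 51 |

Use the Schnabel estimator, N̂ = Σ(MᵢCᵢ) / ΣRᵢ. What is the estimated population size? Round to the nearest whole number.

N ≈ 750

Marked at large before each occasion: Mᵢ = Σⱼ<ᵢ (Cⱼ − Rⱼ) → M1=0, M2=75, M3=145, M4=222, M5=307
Σ MᵢCᵢ = 0·75 + 75·78 + 145·96 + 222·120 + 307·125 = 0 + 5850 + 13920 + 26640 + 38375 = 84785
Σ Rᵢ = 0 + 8 + 19 + 35 + 51 = 113
N̂ = 84785 / 113 ≈ 750.3 → 750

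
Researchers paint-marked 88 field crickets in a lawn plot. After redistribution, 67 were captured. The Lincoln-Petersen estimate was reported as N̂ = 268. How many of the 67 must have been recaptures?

From N = M·C/R: R = M·C / N = 88·67 / 268 = 5896 / 268 = 22.

R = 22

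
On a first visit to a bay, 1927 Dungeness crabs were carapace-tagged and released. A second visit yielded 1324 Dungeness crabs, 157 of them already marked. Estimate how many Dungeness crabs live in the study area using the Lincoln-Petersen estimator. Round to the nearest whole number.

N ≈ 16,251

If marked individuals mix randomly, R/C ≈ M/N, giving N ≈ M·C/R.
N = (1927 × 1324) / 157 = 2551348 / 157 ≈ 16250.6 → 16251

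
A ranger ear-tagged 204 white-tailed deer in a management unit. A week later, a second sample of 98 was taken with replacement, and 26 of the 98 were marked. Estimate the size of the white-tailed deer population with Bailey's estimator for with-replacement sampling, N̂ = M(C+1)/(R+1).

N = 748

N̂ = 204·(98+1)/(26+1) = 204·99/27 = 20196/27 = 748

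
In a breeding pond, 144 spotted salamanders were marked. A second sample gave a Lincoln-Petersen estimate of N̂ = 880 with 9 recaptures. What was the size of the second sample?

From N = M·C/R: C = N·R / M = 880·9 / 144 = 7920 / 144 = 55.

C = 55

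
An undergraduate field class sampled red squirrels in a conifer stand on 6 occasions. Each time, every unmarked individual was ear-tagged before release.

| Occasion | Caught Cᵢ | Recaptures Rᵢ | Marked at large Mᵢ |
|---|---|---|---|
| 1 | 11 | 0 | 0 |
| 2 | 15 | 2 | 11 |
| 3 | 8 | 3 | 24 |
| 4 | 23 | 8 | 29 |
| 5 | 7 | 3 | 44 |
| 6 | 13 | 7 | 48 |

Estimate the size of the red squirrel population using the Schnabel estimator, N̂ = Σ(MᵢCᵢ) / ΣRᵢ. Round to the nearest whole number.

Σ MᵢCᵢ = 0·11 + 11·15 + 24·8 + 29·23 + 44·7 + 48·13 = 0 + 165 + 192 + 667 + 308 + 624 = 1956
Σ Rᵢ = 0 + 2 + 3 + 8 + 3 + 7 = 23
N̂ = 1956 / 23 ≈ 85.0 → 85

N ≈ 85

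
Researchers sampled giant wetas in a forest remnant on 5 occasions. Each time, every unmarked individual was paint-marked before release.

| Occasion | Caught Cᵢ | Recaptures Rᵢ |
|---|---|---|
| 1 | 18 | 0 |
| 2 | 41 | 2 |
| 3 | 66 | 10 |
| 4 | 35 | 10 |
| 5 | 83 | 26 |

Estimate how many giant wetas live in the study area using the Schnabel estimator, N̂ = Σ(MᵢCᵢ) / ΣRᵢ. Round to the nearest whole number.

N ≈ 415

Marked at large before each occasion: Mᵢ = Σⱼ<ᵢ (Cⱼ − Rⱼ) → M1=0, M2=18, M3=57, M4=113, M5=138
Σ MᵢCᵢ = 0·18 + 18·41 + 57·66 + 113·35 + 138·83 = 0 + 738 + 3762 + 3955 + 11454 = 19909
Σ Rᵢ = 0 + 2 + 10 + 10 + 26 = 48
N̂ = 19909 / 48 ≈ 414.8 → 415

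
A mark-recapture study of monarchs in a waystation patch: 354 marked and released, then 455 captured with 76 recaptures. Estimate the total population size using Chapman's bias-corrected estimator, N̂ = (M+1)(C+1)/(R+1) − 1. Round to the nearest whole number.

N ≈ 2101

N̂ = (354+1)(455+1)/(76+1) − 1 = 355·456/77 − 1
= 161880/77 − 1 ≈ 2102.3 − 1 ≈ 2101.3 → 2101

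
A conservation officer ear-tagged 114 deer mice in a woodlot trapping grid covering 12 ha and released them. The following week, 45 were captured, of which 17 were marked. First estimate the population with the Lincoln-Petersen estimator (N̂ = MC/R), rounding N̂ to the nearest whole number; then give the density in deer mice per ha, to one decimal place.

density ≈ 25.2 deer mice per ha

N̂ = 114·45/17 = 5130/17 ≈ 301.8 → 302
Density = N̂ / area = 302 / 12 ≈ 25.17 → 25.2 per ha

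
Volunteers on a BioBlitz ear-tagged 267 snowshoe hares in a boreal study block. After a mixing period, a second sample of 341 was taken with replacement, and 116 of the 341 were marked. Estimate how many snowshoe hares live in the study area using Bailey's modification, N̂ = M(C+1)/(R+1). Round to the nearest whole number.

N ≈ 780

N̂ = 267·(341+1)/(116+1) = 267·342/117 = 91314/117 ≈ 780.46 → 780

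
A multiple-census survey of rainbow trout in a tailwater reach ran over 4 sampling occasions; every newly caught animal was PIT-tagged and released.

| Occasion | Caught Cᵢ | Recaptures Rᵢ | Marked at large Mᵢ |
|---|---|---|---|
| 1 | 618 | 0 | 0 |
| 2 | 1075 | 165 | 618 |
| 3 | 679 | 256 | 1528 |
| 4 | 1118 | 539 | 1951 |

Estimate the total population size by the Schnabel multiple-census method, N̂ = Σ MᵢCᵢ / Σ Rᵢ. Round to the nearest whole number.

Σ MᵢCᵢ = 0·618 + 618·1075 + 1528·679 + 1951·1118 = 0 + 664350 + 1037512 + 2181218 = 3883080
Σ Rᵢ = 0 + 165 + 256 + 539 = 960
N̂ = 3883080 / 960 ≈ 4044.9 → 4045

N ≈ 4045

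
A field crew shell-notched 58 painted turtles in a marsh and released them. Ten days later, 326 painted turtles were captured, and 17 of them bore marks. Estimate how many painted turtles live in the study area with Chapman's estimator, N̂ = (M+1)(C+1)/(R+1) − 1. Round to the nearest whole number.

N̂ = (58+1)(326+1)/(17+1) − 1 = 59·327/18 − 1
= 19293/18 − 1 ≈ 1071.8 − 1 ≈ 1070.8 → 1071

N ≈ 1071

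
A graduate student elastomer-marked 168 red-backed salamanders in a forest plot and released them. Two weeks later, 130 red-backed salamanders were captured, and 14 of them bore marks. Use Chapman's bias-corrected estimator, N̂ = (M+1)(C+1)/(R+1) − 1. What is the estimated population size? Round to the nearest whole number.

N ≈ 1475

N̂ = (168+1)(130+1)/(14+1) − 1 = 169·131/15 − 1
= 22139/15 − 1 ≈ 1475.9 − 1 ≈ 1474.9 → 1475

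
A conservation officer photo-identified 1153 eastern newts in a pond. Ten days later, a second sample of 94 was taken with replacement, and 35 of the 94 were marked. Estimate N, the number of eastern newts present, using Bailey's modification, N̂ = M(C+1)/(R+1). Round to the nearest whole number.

N ≈ 3043

N̂ = 1153·(94+1)/(35+1) = 1153·95/36 = 109535/36 ≈ 3042.6 → 3043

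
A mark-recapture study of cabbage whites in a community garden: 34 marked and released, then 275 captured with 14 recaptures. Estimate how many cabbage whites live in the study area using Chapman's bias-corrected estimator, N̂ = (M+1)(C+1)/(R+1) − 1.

N̂ = (34+1)(275+1)/(14+1) − 1 = 35·276/15 − 1
= 9660/15 − 1 = 644 − 1 = 643

N = 643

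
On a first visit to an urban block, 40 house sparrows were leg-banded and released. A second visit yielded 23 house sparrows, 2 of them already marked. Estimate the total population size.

The marked fraction in the recapture sample should equal the marked fraction in the population: 2/23 = 40/N.
N = (40 × 23) / 2 = 920 / 2 = 460

N = 460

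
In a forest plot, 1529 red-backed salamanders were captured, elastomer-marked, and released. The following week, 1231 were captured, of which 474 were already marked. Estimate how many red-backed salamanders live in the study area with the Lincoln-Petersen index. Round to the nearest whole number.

N ≈ 3971

The marked fraction in the recapture sample should equal the marked fraction in the population: 474/1231 = 1529/N.
N = (1529 × 1231) / 474 = 1882199 / 474 ≈ 3970.9 → 3971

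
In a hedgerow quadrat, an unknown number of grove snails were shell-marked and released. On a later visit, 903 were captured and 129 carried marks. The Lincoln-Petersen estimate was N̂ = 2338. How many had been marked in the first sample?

From N = M·C/R: M = N·R / C = 2338·129 / 903 = 301602 / 903 = 334.

M = 334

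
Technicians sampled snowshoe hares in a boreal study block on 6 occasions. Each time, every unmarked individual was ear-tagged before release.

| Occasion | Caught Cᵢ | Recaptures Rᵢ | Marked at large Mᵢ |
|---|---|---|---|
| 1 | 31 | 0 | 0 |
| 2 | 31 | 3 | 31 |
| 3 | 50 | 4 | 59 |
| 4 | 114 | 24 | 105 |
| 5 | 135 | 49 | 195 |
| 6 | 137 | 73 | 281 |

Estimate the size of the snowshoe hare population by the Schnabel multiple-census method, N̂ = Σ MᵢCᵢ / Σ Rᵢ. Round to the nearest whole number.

N ≈ 527

Σ MᵢCᵢ = 0·31 + 31·31 + 59·50 + 105·114 + 195·135 + 281·137 = 0 + 961 + 2950 + 11970 + 26325 + 38497 = 80703
Σ Rᵢ = 0 + 3 + 4 + 24 + 49 + 73 = 153
N̂ = 80703 / 153 ≈ 527.47 → 527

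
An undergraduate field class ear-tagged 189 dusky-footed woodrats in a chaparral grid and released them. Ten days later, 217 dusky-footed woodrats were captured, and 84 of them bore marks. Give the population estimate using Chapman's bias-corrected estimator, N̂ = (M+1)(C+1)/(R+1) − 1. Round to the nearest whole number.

N̂ = (189+1)(217+1)/(84+1) − 1 = 190·218/85 − 1
= 41420/85 − 1 ≈ 487.3 − 1 ≈ 486.3 → 486

N ≈ 486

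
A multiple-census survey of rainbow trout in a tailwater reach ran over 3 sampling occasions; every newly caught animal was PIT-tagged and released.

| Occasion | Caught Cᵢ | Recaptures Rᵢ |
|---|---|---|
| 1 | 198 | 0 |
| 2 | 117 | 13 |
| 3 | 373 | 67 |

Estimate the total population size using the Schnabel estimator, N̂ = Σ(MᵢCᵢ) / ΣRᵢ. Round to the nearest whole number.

Marked at large before each occasion: Mᵢ = Σⱼ<ᵢ (Cⱼ − Rⱼ) → M1=0, M2=198, M3=302
Σ MᵢCᵢ = 0·198 + 198·117 + 302·373 = 0 + 23166 + 112646 = 135812
Σ Rᵢ = 0 + 13 + 67 = 80
N̂ = 135812 / 80 ≈ 1697.7 → 1698

N ≈ 1698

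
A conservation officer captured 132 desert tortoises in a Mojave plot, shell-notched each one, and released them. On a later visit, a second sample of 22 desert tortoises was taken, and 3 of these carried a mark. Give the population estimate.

N = 968

Lincoln-Petersen assumes M/N = R/C, so N = M·C / R.
N = (132 × 22) / 3 = 2904 / 3 = 968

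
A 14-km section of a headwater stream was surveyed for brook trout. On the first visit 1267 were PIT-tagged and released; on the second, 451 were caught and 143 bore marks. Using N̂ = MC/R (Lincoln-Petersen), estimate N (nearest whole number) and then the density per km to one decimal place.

density ≈ 285.4 brook trout per km

N̂ = 1267·451/143 = 571417/143 ≈ 3995.9 → 3996
Density = N̂ / area = 3996 / 14 ≈ 285.43 → 285.4 per km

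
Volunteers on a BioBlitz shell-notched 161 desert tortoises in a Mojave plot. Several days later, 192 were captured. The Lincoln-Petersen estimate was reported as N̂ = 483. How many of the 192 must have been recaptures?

From N = M·C/R: R = M·C / N = 161·192 / 483 = 30912 / 483 = 64.

R = 64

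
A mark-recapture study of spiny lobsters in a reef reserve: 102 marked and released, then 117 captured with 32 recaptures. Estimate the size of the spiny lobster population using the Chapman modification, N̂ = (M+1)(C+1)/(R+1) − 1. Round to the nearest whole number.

N̂ = (102+1)(117+1)/(32+1) − 1 = 103·118/33 − 1
= 12154/33 − 1 ≈ 368.3 − 1 ≈ 367.3 → 367

N ≈ 367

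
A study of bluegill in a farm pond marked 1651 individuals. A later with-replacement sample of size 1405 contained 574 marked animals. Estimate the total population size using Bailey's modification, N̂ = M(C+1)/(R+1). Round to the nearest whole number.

N̂ = 1651·(1405+1)/(574+1) = 1651·1406/575 = 2321306/575 ≈ 4037.1 → 4037

N ≈ 4037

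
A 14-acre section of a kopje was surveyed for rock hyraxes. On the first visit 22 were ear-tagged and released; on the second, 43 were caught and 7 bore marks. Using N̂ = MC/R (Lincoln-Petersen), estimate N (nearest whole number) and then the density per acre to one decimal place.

density ≈ 9.6 rock hyraxes per acre

N̂ = 22·43/7 = 946/7 ≈ 135.1 → 135
Density = N̂ / area = 135 / 14 ≈ 9.64 → 9.6 per acre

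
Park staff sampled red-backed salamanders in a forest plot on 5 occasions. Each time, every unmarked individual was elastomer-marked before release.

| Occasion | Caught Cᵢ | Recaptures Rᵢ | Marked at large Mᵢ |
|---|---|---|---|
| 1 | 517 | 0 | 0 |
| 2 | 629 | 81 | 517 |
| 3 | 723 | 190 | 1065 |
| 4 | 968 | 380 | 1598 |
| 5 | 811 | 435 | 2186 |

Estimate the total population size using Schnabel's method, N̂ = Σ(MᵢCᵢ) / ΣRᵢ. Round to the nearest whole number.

N ≈ 4065

Σ MᵢCᵢ = 0·517 + 517·629 + 1065·723 + 1598·968 + 2186·811 = 0 + 325193 + 769995 + 1546864 + 1772846 = 4414898
Σ Rᵢ = 0 + 81 + 190 + 380 + 435 = 1086
N̂ = 4414898 / 1086 ≈ 4065.3 → 4065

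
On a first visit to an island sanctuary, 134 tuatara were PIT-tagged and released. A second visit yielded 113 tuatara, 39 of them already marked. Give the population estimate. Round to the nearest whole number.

N ≈ 388

N = (134 × 113) / 39 = 15142 / 39 ≈ 388.3 → 388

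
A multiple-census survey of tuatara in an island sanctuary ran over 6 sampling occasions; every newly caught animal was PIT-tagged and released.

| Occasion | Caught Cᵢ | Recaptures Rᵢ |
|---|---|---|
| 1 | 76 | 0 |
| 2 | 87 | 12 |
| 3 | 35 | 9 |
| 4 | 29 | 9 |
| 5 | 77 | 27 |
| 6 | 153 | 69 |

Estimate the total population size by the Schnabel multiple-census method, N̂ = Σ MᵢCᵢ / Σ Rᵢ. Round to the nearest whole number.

Marked at large before each occasion: Mᵢ = Σⱼ<ᵢ (Cⱼ − Rⱼ) → M1=0, M2=76, M3=151, M4=177, M5=197, M6=247
Σ MᵢCᵢ = 0·76 + 76·87 + 151·35 + 177·29 + 197·77 + 247·153 = 0 + 6612 + 5285 + 5133 + 15169 + 37791 = 69990
Σ Rᵢ = 0 + 12 + 9 + 9 + 27 + 69 = 126
N̂ = 69990 / 126 ≈ 555.48 → 555

N ≈ 555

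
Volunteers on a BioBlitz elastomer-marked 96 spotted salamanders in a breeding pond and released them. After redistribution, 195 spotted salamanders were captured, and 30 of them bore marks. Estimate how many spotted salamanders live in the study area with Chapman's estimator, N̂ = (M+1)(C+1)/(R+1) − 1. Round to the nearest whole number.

N̂ = (96+1)(195+1)/(30+1) − 1 = 97·196/31 − 1
= 19012/31 − 1 ≈ 613.3 − 1 ≈ 612.3 → 612

N ≈ 612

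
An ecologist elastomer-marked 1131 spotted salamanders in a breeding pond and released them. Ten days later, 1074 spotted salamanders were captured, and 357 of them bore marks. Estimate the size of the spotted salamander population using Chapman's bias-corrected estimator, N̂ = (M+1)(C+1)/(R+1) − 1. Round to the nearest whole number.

N̂ = (1131+1)(1074+1)/(357+1) − 1 = 1132·1075/358 − 1
= 1216900/358 − 1 ≈ 3399.2 − 1 ≈ 3398.2 → 3398

N ≈ 3398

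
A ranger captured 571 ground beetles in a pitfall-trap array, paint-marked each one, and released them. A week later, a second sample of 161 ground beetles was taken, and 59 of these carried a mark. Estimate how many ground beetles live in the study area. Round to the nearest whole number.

N = (571 × 161) / 59 = 91931 / 59 ≈ 1558.2 → 1558

N ≈ 1558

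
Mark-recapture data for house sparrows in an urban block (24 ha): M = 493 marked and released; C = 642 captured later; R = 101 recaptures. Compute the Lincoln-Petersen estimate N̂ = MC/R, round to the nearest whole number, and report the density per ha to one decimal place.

N̂ = 493·642/101 = 316506/101 ≈ 3133.7 → 3134
Density = N̂ / area = 3134 / 24 ≈ 130.58 → 130.6 per ha

density ≈ 130.6 house sparrows per ha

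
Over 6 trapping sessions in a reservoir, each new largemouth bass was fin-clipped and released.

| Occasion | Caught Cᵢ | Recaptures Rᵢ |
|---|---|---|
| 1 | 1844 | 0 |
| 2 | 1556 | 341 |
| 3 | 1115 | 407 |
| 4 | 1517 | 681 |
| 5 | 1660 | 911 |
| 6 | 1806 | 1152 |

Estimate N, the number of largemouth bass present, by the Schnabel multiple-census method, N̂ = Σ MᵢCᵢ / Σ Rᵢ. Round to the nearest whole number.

N ≈ 8391

Marked at large before each occasion: Mᵢ = Σⱼ<ᵢ (Cⱼ − Rⱼ) → M1=0, M2=1844, M3=3059, M4=3767, M5=4603, M6=5352
Σ MᵢCᵢ = 0·1844 + 1844·1556 + 3059·1115 + 3767·1517 + 4603·1660 + 5352·1806 = 0 + 2869264 + 3410785 + 5714539 + 7640980 + 9665712 = 29301280
Σ Rᵢ = 0 + 341 + 407 + 681 + 911 + 1152 = 3492
N̂ = 29301280 / 3492 ≈ 8391.0 → 8391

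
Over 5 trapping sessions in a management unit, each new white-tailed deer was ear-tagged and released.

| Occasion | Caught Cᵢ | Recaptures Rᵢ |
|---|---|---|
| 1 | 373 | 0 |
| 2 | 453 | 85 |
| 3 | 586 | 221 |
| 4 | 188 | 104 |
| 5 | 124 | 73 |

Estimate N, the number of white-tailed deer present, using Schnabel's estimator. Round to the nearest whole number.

Marked at large before each occasion: Mᵢ = Σⱼ<ᵢ (Cⱼ − Rⱼ) → M1=0, M2=373, M3=741, M4=1106, M5=1190
Σ MᵢCᵢ = 0·373 + 373·453 + 741·586 + 1106·188 + 1190·124 = 0 + 168969 + 434226 + 207928 + 147560 = 958683
Σ Rᵢ = 0 + 85 + 221 + 104 + 73 = 483
N̂ = 958683 / 483 ≈ 1984.9 → 1985

N ≈ 1985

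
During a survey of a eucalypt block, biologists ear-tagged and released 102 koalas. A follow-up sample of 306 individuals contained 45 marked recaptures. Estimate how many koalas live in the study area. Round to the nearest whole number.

N ≈ 694

N = (102 × 306) / 45 = 31212 / 45 ≈ 693.6 → 694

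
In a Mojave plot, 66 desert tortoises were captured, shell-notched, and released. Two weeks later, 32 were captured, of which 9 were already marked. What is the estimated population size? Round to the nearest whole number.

N ≈ 235

The marked fraction in the recapture sample should equal the marked fraction in the population: 9/32 = 66/N.
N = (66 × 32) / 9 = 2112 / 9 ≈ 234.7 → 235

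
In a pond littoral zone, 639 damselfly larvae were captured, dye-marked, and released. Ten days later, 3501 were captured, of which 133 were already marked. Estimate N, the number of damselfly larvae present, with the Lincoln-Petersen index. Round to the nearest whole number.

N = (639 × 3501) / 133 = 2237139 / 133 ≈ 16820.6 → 16821

N ≈ 16,821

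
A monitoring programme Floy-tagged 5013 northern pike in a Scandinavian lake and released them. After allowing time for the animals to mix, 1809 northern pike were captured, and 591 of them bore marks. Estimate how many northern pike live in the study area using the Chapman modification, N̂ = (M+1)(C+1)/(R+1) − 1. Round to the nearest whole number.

N̂ = (5013+1)(1809+1)/(591+1) − 1 = 5014·1810/592 − 1
= 9075340/592 − 1 ≈ 15330.0 − 1 ≈ 15329.0 → 15329

N ≈ 15,329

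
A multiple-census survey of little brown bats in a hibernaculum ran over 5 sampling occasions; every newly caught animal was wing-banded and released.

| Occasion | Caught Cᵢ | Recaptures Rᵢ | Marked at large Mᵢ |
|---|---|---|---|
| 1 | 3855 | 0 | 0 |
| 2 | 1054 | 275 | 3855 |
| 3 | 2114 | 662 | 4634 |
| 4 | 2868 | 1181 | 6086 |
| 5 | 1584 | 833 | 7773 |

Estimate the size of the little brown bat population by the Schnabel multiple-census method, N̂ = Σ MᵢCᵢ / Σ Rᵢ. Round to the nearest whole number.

Σ MᵢCᵢ = 0·3855 + 3855·1054 + 4634·2114 + 6086·2868 + 7773·1584 = 0 + 4063170 + 9796276 + 17454648 + 12312432 = 43626526
Σ Rᵢ = 0 + 275 + 662 + 1181 + 833 = 2951
N̂ = 43626526 / 2951 ≈ 14783.6 → 14784

N ≈ 14,784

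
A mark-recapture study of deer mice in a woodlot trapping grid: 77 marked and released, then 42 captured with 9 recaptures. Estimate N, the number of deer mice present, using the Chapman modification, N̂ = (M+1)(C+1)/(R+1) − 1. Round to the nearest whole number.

N ≈ 334

N̂ = (77+1)(42+1)/(9+1) − 1 = 78·43/10 − 1
= 3354/10 − 1 ≈ 335.4 − 1 ≈ 334.4 → 334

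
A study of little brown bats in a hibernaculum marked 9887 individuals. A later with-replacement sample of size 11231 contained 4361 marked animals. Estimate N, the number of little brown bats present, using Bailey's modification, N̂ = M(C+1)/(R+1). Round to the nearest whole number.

N ≈ 25,459

N̂ = 9887·(11231+1)/(4361+1) = 9887·11232/4362 = 111050784/4362 ≈ 25458.7 → 25459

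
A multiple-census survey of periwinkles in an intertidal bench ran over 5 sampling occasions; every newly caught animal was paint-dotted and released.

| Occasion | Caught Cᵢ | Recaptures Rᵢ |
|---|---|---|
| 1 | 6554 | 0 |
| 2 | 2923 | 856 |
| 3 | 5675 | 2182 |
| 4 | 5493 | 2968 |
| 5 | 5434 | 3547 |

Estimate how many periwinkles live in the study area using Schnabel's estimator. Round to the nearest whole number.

Marked at large before each occasion: Mᵢ = Σⱼ<ᵢ (Cⱼ − Rⱼ) → M1=0, M2=6554, M3=8621, M4=12114, M5=14639
Σ MᵢCᵢ = 0·6554 + 6554·2923 + 8621·5675 + 12114·5493 + 14639·5434 = 0 + 19157342 + 48924175 + 66542202 + 79548326 = 214172045
Σ Rᵢ = 0 + 856 + 2182 + 2968 + 3547 = 9553
N̂ = 214172045 / 9553 ≈ 22419.3 → 22419

N ≈ 22,419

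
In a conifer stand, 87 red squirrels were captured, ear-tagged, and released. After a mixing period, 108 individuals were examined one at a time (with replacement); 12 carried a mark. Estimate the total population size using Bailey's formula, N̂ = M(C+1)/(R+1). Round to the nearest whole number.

N̂ = 87·(108+1)/(12+1) = 87·109/13 = 9483/13 ≈ 729.46 → 729

N ≈ 729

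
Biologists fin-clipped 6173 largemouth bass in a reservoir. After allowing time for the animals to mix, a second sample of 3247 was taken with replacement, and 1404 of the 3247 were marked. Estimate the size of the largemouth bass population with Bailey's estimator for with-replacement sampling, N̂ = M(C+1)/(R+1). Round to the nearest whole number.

N ≈ 14,270

N̂ = 6173·(3247+1)/(1404+1) = 6173·3248/1405 = 20049904/1405 ≈ 14270.4 → 14270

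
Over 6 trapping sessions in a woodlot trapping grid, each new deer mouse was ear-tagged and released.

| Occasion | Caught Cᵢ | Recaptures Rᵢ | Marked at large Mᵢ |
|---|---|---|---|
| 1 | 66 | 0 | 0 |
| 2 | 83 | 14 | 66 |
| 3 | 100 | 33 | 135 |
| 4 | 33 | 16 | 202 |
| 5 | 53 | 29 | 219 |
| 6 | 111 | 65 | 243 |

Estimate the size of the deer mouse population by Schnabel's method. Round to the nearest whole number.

N ≈ 409

Σ MᵢCᵢ = 0·66 + 66·83 + 135·100 + 202·33 + 219·53 + 243·111 = 0 + 5478 + 13500 + 6666 + 11607 + 26973 = 64224
Σ Rᵢ = 0 + 14 + 33 + 16 + 29 + 65 = 157
N̂ = 64224 / 157 ≈ 409.1 → 409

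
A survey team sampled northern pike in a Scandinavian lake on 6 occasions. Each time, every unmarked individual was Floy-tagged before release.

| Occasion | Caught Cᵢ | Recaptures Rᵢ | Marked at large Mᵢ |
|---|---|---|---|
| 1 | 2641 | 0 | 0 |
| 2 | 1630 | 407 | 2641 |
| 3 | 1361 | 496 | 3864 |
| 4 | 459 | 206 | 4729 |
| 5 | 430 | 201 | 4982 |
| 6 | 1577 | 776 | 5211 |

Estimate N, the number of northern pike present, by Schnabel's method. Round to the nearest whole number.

N ≈ 10,592

Σ MᵢCᵢ = 0·2641 + 2641·1630 + 3864·1361 + 4729·459 + 4982·430 + 5211·1577 = 0 + 4304830 + 5258904 + 2170611 + 2142260 + 8217747 = 22094352
Σ Rᵢ = 0 + 407 + 496 + 206 + 201 + 776 = 2086
N̂ = 22094352 / 2086 ≈ 10591.7 → 10592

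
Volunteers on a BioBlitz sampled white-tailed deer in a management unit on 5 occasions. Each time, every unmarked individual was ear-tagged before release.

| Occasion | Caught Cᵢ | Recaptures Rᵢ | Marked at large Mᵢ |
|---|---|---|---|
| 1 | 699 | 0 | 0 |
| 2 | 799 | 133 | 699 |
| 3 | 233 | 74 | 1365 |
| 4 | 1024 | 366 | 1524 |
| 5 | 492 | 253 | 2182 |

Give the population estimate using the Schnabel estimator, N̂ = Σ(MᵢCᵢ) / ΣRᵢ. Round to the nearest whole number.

N ≈ 4250

Σ MᵢCᵢ = 0·699 + 699·799 + 1365·233 + 1524·1024 + 2182·492 = 0 + 558501 + 318045 + 1560576 + 1073544 = 3510666
Σ Rᵢ = 0 + 133 + 74 + 366 + 253 = 826
N̂ = 3510666 / 826 ≈ 4250.2 → 4250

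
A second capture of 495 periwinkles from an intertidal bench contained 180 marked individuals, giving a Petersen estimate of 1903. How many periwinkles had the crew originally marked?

From N = M·C/R: M = N·R / C = 1903·180 / 495 = 342540 / 495 = 692.

M = 692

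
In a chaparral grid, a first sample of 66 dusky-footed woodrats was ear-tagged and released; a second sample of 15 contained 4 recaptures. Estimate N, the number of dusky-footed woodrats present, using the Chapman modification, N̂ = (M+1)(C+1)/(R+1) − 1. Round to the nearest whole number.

N̂ = (66+1)(15+1)/(4+1) − 1 = 67·16/5 − 1
= 1072/5 − 1 ≈ 214.4 − 1 ≈ 213.4 → 213

N ≈ 213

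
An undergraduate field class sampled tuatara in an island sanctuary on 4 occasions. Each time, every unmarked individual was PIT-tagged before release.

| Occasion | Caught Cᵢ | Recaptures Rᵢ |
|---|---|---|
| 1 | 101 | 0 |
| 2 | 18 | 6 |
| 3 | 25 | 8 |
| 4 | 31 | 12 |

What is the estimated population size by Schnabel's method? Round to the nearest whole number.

Marked at large before each occasion: Mᵢ = Σⱼ<ᵢ (Cⱼ − Rⱼ) → M1=0, M2=101, M3=113, M4=130
Σ MᵢCᵢ = 0·101 + 101·18 + 113·25 + 130·31 = 0 + 1818 + 2825 + 4030 = 8673
Σ Rᵢ = 0 + 6 + 8 + 12 = 26
N̂ = 8673 / 26 ≈ 333.6 → 334

N ≈ 334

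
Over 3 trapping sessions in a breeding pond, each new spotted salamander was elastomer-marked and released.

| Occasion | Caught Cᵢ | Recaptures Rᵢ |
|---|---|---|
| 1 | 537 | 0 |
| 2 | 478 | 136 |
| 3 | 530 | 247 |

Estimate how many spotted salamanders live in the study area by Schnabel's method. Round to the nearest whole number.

N ≈ 1887

Marked at large before each occasion: Mᵢ = Σⱼ<ᵢ (Cⱼ − Rⱼ) → M1=0, M2=537, M3=879
Σ MᵢCᵢ = 0·537 + 537·478 + 879·530 = 0 + 256686 + 465870 = 722556
Σ Rᵢ = 0 + 136 + 247 = 383
N̂ = 722556 / 383 ≈ 1886.6 → 1887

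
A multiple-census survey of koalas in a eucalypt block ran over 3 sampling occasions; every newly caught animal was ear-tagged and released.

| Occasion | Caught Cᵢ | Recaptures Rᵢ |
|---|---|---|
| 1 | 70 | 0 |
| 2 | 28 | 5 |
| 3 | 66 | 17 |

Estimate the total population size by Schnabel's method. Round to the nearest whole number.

N ≈ 368

Marked at large before each occasion: Mᵢ = Σⱼ<ᵢ (Cⱼ − Rⱼ) → M1=0, M2=70, M3=93
Σ MᵢCᵢ = 0·70 + 70·28 + 93·66 = 0 + 1960 + 6138 = 8098
Σ Rᵢ = 0 + 5 + 17 = 22
N̂ = 8098 / 22 ≈ 368.1 → 368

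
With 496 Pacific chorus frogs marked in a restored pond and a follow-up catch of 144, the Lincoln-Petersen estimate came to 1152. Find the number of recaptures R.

From N = M·C/R: R = M·C / N = 496·144 / 1152 = 71424 / 1152 = 62.

R = 62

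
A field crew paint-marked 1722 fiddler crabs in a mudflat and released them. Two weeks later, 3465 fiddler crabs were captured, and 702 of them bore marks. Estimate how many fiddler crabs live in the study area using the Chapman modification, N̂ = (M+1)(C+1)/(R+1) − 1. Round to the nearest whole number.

N̂ = (1722+1)(3465+1)/(702+1) − 1 = 1723·3466/703 − 1
= 5971918/703 − 1 ≈ 8494.9 − 1 ≈ 8493.9 → 8494

N ≈ 8494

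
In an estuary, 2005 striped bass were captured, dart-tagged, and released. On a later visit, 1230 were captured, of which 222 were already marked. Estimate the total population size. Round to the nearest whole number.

N ≈ 11,109

N = (2005 × 1230) / 222 = 2466150 / 222 ≈ 11108.8 → 11109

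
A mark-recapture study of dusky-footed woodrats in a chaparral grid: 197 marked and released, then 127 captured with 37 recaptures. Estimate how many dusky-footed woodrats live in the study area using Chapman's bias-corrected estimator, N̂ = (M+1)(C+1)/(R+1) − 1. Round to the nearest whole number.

N ≈ 666

N̂ = (197+1)(127+1)/(37+1) − 1 = 198·128/38 − 1
= 25344/38 − 1 ≈ 666.9 − 1 ≈ 665.9 → 666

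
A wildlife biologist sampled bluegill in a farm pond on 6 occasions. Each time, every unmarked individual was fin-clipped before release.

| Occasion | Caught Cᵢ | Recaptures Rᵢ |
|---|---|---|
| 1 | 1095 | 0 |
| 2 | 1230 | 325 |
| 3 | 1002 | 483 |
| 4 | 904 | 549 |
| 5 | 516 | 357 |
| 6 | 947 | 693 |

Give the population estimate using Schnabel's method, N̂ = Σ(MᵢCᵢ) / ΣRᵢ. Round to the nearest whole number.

Marked at large before each occasion: Mᵢ = Σⱼ<ᵢ (Cⱼ − Rⱼ) → M1=0, M2=1095, M3=2000, M4=2519, M5=2874, M6=3033
Σ MᵢCᵢ = 0·1095 + 1095·1230 + 2000·1002 + 2519·904 + 2874·516 + 3033·947 = 0 + 1346850 + 2004000 + 2277176 + 1482984 + 2872251 = 9983261
Σ Rᵢ = 0 + 325 + 483 + 549 + 357 + 693 = 2407
N̂ = 9983261 / 2407 ≈ 4147.6 → 4148

N ≈ 4148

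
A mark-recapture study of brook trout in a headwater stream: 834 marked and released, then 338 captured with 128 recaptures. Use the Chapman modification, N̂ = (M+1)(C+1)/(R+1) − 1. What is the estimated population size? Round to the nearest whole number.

N ≈ 2193

N̂ = (834+1)(338+1)/(128+1) − 1 = 835·339/129 − 1
= 283065/129 − 1 ≈ 2194.3 − 1 ≈ 2193.3 → 2193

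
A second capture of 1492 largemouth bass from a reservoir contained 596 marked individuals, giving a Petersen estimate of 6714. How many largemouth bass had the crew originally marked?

From N = M·C/R: M = N·R / C = 6714·596 / 1492 = 4001544 / 1492 = 2682.

M = 2682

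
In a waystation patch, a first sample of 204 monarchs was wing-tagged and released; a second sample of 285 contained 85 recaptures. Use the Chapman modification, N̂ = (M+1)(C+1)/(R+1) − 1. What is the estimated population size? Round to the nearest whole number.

N̂ = (204+1)(285+1)/(85+1) − 1 = 205·286/86 − 1
= 58630/86 − 1 ≈ 681.7 − 1 ≈ 680.7 → 681

N ≈ 681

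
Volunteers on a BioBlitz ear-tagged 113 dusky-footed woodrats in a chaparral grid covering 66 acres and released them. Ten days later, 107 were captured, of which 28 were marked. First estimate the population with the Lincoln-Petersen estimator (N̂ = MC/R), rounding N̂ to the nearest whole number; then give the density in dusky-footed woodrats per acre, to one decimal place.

N̂ = 113·107/28 = 12091/28 ≈ 431.8 → 432
Density = N̂ / area = 432 / 66 ≈ 6.545 → 6.5 per acre

density ≈ 6.5 dusky-footed woodrats per acre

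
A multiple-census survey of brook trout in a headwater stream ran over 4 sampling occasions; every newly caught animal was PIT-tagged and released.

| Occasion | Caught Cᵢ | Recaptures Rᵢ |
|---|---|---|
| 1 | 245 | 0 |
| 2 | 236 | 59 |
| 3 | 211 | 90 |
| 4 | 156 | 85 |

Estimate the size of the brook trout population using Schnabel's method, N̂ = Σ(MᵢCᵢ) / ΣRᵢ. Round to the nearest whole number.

Marked at large before each occasion: Mᵢ = Σⱼ<ᵢ (Cⱼ − Rⱼ) → M1=0, M2=245, M3=422, M4=543
Σ MᵢCᵢ = 0·245 + 245·236 + 422·211 + 543·156 = 0 + 57820 + 89042 + 84708 = 231570
Σ Rᵢ = 0 + 59 + 90 + 85 = 234
N̂ = 231570 / 234 ≈ 989.6 → 990

N ≈ 990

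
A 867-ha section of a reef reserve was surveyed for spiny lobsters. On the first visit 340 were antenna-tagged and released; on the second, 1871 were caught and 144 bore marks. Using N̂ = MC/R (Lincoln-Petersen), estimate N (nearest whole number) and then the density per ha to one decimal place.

density ≈ 5.1 spiny lobsters per ha

N̂ = 340·1871/144 = 636140/144 ≈ 4417.6 → 4418
Density = N̂ / area = 4418 / 867 ≈ 5.10 → 5.1 per ha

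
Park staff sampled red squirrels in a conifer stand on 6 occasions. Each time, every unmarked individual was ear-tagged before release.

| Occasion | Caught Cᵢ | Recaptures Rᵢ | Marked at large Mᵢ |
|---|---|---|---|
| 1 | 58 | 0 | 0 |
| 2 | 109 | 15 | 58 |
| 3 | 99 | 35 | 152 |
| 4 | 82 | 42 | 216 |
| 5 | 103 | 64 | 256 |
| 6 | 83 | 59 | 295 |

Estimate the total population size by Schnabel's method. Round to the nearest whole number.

Σ MᵢCᵢ = 0·58 + 58·109 + 152·99 + 216·82 + 256·103 + 295·83 = 0 + 6322 + 15048 + 17712 + 26368 + 24485 = 89935
Σ Rᵢ = 0 + 15 + 35 + 42 + 64 + 59 = 215
N̂ = 89935 / 215 ≈ 418.3 → 418

N ≈ 418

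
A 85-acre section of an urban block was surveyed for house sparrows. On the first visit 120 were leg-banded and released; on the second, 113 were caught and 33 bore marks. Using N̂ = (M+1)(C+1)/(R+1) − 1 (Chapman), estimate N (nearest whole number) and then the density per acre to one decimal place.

density ≈ 4.8 house sparrows per acre

N̂ = 121·114/34 − 1 = 13794/34 − 1 ≈ 404.7 → 405
Density = N̂ / area = 405 / 85 ≈ 4.76 → 4.8 per acre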